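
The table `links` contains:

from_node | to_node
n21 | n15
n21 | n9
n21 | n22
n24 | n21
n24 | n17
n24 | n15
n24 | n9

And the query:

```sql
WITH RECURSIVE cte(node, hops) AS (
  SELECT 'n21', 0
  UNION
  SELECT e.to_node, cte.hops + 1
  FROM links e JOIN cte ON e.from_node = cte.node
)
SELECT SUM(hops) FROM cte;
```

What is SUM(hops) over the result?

3

Base: (n21, hops=0).
Iteration 1: edges from {n21} -> (n15, hops=1), (n22, hops=1), (n9, hops=1).
Iteration 2: no outgoing edges from {n15,n22,n9}; recursion stops.
SUM(hops) = 0 + 1 + 1 + 1 = 3.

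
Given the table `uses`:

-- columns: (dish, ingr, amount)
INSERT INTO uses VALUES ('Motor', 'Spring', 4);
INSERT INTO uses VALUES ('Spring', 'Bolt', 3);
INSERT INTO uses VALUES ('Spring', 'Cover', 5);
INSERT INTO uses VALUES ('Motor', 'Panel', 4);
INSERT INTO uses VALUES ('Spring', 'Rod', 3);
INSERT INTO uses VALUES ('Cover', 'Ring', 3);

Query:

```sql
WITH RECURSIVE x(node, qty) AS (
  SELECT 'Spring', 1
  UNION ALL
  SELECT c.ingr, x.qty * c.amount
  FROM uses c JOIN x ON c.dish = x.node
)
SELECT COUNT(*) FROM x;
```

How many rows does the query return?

Base: (Spring, qty=1).
Iteration 1: components of {Spring} -> Bolt = 1*3 = 3, Cover = 1*5 = 5, Rod = 1*3 = 3.
Iteration 2: components of {Bolt,Cover,Rod} -> Ring = 5*3 = 15.
Iteration 3: no further components; recursion stops.
Total rows emitted: 5.

5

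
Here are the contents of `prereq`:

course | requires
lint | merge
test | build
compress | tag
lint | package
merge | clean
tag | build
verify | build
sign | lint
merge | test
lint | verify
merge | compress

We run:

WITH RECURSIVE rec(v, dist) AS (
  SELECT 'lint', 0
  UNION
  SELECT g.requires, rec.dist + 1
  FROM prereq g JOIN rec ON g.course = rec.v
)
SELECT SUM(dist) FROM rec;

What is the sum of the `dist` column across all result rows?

Base: (lint, dist=0).
Iteration 1: edges from {lint} -> (merge, dist=1), (package, dist=1), (verify, dist=1).
Iteration 2: edges from {merge,package,verify} -> (build, dist=2), (clean, dist=2), (compress, dist=2), (test, dist=2).
Iteration 3: edges from {build,clean,compress,test} -> (build, dist=3), (tag, dist=3).
Iteration 4: edges from {build,tag} -> (build, dist=4).
Iteration 5: no outgoing edges from {build}; recursion stops.
SUM(dist) = 0 + 1 + 1 + 1 + 2 + 2 + 2 + 2 + 3 + 3 + 4 = 21.

21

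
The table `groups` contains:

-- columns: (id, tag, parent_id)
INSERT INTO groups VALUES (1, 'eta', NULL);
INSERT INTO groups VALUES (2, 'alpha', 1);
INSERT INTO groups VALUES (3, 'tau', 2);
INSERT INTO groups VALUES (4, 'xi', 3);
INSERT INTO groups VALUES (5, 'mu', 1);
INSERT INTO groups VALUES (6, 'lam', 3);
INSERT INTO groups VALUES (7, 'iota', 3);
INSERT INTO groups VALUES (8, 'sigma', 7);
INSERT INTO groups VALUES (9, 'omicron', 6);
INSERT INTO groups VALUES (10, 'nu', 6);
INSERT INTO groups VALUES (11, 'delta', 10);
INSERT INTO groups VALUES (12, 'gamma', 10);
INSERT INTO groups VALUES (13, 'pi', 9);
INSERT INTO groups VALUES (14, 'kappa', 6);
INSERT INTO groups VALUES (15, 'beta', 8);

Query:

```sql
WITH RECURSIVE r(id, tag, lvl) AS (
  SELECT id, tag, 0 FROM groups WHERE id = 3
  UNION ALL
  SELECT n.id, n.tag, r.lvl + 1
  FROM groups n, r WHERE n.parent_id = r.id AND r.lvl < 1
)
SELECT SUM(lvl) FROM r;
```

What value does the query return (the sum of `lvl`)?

3

Base: id=3 (tau) at lvl 0.
Iteration 1: rows with parent_id in {3} -> xi (id 4, lvl 1), lam (id 6, lvl 1), iota (id 7, lvl 1).
Iteration 2: lvl < 1 fails for all current rows; recursion stops.
SUM(lvl) = 0 + 1 + 1 + 1 = 3.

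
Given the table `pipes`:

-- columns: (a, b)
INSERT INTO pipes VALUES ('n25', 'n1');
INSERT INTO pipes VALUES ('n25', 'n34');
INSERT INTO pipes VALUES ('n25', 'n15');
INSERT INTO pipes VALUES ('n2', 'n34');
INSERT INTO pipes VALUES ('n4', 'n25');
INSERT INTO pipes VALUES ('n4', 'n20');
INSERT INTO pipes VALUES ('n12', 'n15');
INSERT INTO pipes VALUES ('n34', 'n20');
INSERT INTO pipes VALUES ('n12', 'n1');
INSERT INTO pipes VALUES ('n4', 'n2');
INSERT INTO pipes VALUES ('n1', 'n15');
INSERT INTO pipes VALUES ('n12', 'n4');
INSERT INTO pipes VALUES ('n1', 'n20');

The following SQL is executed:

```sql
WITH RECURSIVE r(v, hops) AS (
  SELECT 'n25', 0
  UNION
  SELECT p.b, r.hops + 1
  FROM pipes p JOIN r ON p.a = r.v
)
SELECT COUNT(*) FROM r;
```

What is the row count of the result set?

Base: (n25, hops=0).
Iteration 1: edges from {n25} -> (n1, hops=1), (n15, hops=1), (n34, hops=1).
Iteration 2: edges from {n1,n15,n34} -> (n15, hops=2), (n20, hops=2). [UNION drops 1 duplicate row(s)]
Iteration 3: no outgoing edges from {n15,n20}; recursion stops.
Total rows emitted: 6.

6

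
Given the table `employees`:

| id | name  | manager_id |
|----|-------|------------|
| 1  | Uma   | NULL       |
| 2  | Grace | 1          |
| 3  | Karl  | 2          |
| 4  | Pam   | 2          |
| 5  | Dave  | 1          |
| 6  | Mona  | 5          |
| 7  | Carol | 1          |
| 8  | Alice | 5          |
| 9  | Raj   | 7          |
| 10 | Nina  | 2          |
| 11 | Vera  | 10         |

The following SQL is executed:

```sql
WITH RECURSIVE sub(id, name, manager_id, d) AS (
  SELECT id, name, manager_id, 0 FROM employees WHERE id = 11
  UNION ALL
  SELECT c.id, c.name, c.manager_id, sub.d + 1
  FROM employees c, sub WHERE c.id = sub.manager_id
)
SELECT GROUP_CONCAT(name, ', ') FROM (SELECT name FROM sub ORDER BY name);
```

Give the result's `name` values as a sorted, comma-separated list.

Grace, Nina, Uma, Vera

Base: id=11 (Vera), manager_id=10, d 0.
Iteration 1: join on id=10 -> Nina (id 10, manager_id=2, d 1).
Iteration 2: join on id=2 -> Grace (id 2, manager_id=1, d 2).
Iteration 3: join on id=1 -> Uma (id 1, manager_id=NULL, d 3).
Iteration 4: manager_id is NULL; no match; recursion stops.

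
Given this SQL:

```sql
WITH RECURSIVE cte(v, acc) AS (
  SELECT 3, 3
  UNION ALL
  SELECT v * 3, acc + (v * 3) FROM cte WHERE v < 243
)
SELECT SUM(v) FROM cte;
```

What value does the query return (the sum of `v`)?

Base: v=3, acc=3.
Iteration 1: 3 < 243 holds -> v = 3 * 3 = 9, acc = 3 + 9 = 12.
Iteration 2: 9 < 243 holds -> v = 9 * 3 = 27, acc = 12 + 27 = 39.
Iteration 3: 27 < 243 holds -> v = 27 * 3 = 81, acc = 39 + 81 = 120.
Iteration 4: 81 < 243 holds -> v = 81 * 3 = 243, acc = 120 + 243 = 363.
Iteration 5: 243 < 243 fails; recursion stops.
SUM(v) = 3 + 9 + 27 + 81 + 243 = 363.

363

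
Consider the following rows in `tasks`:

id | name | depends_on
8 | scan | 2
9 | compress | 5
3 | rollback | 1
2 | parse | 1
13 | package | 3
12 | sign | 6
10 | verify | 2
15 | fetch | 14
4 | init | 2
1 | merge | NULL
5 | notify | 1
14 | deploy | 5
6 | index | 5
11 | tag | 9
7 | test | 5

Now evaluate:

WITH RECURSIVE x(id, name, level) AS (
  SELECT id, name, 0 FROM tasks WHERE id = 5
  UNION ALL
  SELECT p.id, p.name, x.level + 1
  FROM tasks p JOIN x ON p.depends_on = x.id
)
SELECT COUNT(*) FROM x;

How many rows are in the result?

Base: id=5 (notify) at level 0.
Iteration 1: rows with depends_on in {5} -> index (id 6, level 1), test (id 7, level 1), compress (id 9, level 1), deploy (id 14, level 1).
Iteration 2: rows with depends_on in {6,7,9,14} -> tag (id 11, level 2), sign (id 12, level 2), fetch (id 15, level 2).
Iteration 3: no rows with depends_on in {11,12,15}; recursion stops.
Total rows emitted: 8.

8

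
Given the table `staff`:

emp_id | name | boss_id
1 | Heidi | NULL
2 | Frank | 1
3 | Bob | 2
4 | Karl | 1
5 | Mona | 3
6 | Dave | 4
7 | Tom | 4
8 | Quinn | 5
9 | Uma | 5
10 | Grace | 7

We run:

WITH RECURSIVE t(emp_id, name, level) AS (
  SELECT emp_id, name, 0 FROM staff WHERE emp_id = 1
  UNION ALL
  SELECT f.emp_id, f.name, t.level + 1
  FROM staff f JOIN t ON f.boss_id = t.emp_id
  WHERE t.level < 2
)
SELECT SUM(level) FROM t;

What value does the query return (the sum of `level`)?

8

Base: emp_id=1 (Heidi) at level 0.
Iteration 1: rows with boss_id in {1} -> Frank (id 2, level 1), Karl (id 4, level 1).
Iteration 2: rows with boss_id in {2,4} -> Bob (id 3, level 2), Dave (id 6, level 2), Tom (id 7, level 2).
Iteration 3: level < 2 fails for all current rows; recursion stops.
SUM(level) = 0 + 1 + 1 + 2 + 2 + 2 = 8.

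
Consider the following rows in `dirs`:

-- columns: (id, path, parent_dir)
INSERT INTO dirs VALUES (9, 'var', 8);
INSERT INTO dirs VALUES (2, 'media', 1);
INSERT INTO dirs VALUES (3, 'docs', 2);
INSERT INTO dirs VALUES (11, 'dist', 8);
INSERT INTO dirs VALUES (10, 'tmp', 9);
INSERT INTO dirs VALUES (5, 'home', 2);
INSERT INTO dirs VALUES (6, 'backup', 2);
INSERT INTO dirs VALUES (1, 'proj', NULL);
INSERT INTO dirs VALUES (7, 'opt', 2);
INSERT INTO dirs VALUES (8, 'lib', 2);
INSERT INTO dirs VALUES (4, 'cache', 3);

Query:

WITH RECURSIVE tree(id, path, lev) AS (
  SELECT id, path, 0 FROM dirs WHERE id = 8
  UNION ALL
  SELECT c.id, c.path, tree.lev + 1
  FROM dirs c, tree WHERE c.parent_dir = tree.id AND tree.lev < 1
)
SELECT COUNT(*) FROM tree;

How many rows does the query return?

3

Base: id=8 (lib) at lev 0.
Iteration 1: rows with parent_dir in {8} -> var (id 9, lev 1), dist (id 11, lev 1).
Iteration 2: lev < 1 fails for all current rows; recursion stops.
Total rows emitted: 3.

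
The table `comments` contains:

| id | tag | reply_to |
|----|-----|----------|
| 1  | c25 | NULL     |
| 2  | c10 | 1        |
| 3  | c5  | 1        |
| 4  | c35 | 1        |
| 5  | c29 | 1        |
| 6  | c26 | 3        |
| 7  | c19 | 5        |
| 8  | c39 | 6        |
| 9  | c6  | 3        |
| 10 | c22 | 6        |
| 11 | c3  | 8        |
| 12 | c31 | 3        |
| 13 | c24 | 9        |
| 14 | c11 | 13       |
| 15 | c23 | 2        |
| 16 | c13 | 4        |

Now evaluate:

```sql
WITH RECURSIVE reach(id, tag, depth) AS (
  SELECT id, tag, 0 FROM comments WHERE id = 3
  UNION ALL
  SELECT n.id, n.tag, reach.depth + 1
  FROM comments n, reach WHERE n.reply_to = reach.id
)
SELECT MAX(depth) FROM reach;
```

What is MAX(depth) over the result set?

3

Base: id=3 (c5) at depth 0.
Iteration 1: rows with reply_to in {3} -> c26 (id 6, depth 1), c6 (id 9, depth 1), c31 (id 12, depth 1).
Iteration 2: rows with reply_to in {6,9,12} -> c39 (id 8, depth 2), c22 (id 10, depth 2), c24 (id 13, depth 2).
Iteration 3: rows with reply_to in {8,10,13} -> c3 (id 11, depth 3), c11 (id 14, depth 3).
Iteration 4: no rows with reply_to in {11,14}; recursion stops.
depth values: 0, 1, 1, 1, 2, 2, 2, 3, 3; the maximum is 3.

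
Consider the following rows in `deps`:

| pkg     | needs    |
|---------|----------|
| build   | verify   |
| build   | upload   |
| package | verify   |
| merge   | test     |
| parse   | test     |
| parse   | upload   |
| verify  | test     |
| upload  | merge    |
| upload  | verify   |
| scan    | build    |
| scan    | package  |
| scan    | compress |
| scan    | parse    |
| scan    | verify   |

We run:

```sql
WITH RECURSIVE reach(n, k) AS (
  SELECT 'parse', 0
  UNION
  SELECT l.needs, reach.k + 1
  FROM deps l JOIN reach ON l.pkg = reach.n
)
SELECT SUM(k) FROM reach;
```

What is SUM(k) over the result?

Base: (parse, k=0).
Iteration 1: edges from {parse} -> (test, k=1), (upload, k=1).
Iteration 2: edges from {test,upload} -> (merge, k=2), (verify, k=2).
Iteration 3: edges from {merge,verify} -> (test, k=3). [UNION drops 1 duplicate row(s)]
Iteration 4: no outgoing edges from {test}; recursion stops.
SUM(k) = 0 + 1 + 1 + 2 + 2 + 3 = 9.

9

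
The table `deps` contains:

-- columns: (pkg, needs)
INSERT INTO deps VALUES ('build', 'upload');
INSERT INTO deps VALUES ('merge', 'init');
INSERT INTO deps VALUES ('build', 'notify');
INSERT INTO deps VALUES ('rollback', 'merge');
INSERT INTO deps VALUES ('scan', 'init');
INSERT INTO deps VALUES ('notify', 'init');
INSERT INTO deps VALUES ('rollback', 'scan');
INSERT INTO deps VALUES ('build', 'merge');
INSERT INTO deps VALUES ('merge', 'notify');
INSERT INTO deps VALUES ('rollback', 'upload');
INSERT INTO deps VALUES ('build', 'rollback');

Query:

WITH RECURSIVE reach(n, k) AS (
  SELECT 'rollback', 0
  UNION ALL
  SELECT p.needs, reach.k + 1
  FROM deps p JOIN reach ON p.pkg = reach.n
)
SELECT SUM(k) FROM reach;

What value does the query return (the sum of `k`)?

12

Base: (rollback, k=0).
Iteration 1: edges from {rollback} -> (merge, k=1), (scan, k=1), (upload, k=1).
Iteration 2: edges from {merge,scan,upload} -> (init, k=2) x2, (notify, k=2). [UNION ALL keeps all 3 new rows, including repeats]
Iteration 3: edges from {init,notify} -> (init, k=3).
Iteration 4: no outgoing edges from {init}; recursion stops.
SUM(k) = 0 + 1 + 1 + 1 + 2 + 2 + 2 + 3 = 12.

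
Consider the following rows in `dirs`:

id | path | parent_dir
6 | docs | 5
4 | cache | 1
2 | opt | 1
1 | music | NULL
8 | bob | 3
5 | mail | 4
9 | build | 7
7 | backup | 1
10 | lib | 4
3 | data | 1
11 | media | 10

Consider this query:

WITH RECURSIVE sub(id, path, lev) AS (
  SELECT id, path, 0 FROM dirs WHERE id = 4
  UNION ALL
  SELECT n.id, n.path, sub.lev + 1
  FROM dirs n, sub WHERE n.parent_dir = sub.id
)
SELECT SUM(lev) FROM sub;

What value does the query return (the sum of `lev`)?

6

Base: id=4 (cache) at lev 0.
Iteration 1: rows with parent_dir in {4} -> mail (id 5, lev 1), lib (id 10, lev 1).
Iteration 2: rows with parent_dir in {5,10} -> docs (id 6, lev 2), media (id 11, lev 2).
Iteration 3: no rows with parent_dir in {6,11}; recursion stops.
SUM(lev) = 0 + 1 + 1 + 2 + 2 = 6.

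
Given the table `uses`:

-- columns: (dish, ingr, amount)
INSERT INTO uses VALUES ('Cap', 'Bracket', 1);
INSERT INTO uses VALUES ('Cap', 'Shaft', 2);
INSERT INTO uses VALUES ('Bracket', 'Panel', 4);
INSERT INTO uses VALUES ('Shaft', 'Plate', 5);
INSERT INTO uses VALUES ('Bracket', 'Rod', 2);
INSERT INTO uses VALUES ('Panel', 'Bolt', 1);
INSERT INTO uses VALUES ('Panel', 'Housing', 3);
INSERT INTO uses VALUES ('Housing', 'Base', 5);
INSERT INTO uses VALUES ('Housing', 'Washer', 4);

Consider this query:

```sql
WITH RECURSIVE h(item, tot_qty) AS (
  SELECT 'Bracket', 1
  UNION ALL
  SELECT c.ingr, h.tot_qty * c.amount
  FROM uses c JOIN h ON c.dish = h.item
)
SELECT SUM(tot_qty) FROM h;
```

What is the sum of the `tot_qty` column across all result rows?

131

Base: (Bracket, tot_qty=1).
Iteration 1: components of {Bracket} -> Panel = 1*4 = 4, Rod = 1*2 = 2.
Iteration 2: components of {Panel,Rod} -> Bolt = 4*1 = 4, Housing = 4*3 = 12.
Iteration 3: components of {Bolt,Housing} -> Base = 12*5 = 60, Washer = 12*4 = 48.
Iteration 4: no further components; recursion stops.
SUM(tot_qty) = 1 + 4 + 2 + 4 + 12 + 60 + 48 = 131.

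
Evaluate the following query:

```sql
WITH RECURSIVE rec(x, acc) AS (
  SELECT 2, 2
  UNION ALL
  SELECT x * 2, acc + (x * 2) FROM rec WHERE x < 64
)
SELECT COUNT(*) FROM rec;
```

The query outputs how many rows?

Base: x=2, acc=2.
Iteration 1: 2 < 64 holds -> x = 2 * 2 = 4, acc = 2 + 4 = 6.
Iteration 2: 4 < 64 holds -> x = 4 * 2 = 8, acc = 6 + 8 = 14.
Iteration 3: 8 < 64 holds -> x = 8 * 2 = 16, acc = 14 + 16 = 30.
Iteration 4: 16 < 64 holds -> x = 16 * 2 = 32, acc = 30 + 32 = 62.
Iteration 5: 32 < 64 holds -> x = 32 * 2 = 64, acc = 62 + 64 = 126.
Iteration 6: 64 < 64 fails; recursion stops.
Total rows emitted: 6.

6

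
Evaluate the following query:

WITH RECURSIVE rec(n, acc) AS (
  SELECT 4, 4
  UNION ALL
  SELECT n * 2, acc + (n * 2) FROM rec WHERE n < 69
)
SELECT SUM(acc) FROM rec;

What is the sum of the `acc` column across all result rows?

Base: n=4, acc=4.
Iteration 1: 4 < 69 holds -> n = 4 * 2 = 8, acc = 4 + 8 = 12.
Iteration 2: 8 < 69 holds -> n = 8 * 2 = 16, acc = 12 + 16 = 28.
Iteration 3: 16 < 69 holds -> n = 16 * 2 = 32, acc = 28 + 32 = 60.
Iteration 4: 32 < 69 holds -> n = 32 * 2 = 64, acc = 60 + 64 = 124.
Iteration 5: 64 < 69 holds -> n = 64 * 2 = 128, acc = 124 + 128 = 252.
Iteration 6: 128 < 69 fails; recursion stops.
SUM(acc) = 4 + 12 + 28 + 60 + 124 + 252 = 480.

480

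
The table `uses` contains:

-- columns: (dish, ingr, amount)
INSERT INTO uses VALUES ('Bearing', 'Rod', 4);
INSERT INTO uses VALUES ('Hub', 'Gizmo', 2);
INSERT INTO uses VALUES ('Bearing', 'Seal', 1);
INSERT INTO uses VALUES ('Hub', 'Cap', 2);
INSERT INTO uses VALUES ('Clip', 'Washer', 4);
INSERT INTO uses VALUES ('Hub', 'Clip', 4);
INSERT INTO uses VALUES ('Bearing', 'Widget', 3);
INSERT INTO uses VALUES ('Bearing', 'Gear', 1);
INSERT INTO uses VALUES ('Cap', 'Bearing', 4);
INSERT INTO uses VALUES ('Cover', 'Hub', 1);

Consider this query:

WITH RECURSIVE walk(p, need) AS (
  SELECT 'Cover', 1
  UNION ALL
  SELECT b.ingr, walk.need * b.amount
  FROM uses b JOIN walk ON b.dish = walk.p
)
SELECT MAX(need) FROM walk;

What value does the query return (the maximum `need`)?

Base: (Cover, need=1).
Iteration 1: components of {Cover} -> Hub = 1*1 = 1.
Iteration 2: components of {Hub} -> Cap = 1*2 = 2, Clip = 1*4 = 4, Gizmo = 1*2 = 2.
Iteration 3: components of {Cap,Clip,Gizmo} -> Bearing = 2*4 = 8, Washer = 4*4 = 16.
Iteration 4: components of {Bearing,Washer} -> Gear = 8*1 = 8, Rod = 8*4 = 32, Seal = 8*1 = 8, Widget = 8*3 = 24.
Iteration 5: no further components; recursion stops.
need values: 1, 1, 2, 4, 2, 8, 16, 8, 32, 8, 24; the maximum is 32.

32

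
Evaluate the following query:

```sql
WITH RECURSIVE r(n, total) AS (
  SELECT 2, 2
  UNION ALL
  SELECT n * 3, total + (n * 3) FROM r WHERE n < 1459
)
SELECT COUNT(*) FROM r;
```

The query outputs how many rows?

Base: n=2, total=2.
Iteration 1: 2 < 1459 holds -> n = 2 * 3 = 6, total = 2 + 6 = 8.
Iteration 2: 6 < 1459 holds -> n = 6 * 3 = 18, total = 8 + 18 = 26.
Iteration 3: 18 < 1459 holds -> n = 18 * 3 = 54, total = 26 + 54 = 80.
Iteration 4: 54 < 1459 holds -> n = 54 * 3 = 162, total = 80 + 162 = 242.
Iteration 5: 162 < 1459 holds -> n = 162 * 3 = 486, total = 242 + 486 = 728.
Iteration 6: 486 < 1459 holds -> n = 486 * 3 = 1458, total = 728 + 1458 = 2186.
Iteration 7: 1458 < 1459 holds -> n = 1458 * 3 = 4374, total = 2186 + 4374 = 6560.
Iteration 8: 4374 < 1459 fails; recursion stops.
Total rows emitted: 8.

8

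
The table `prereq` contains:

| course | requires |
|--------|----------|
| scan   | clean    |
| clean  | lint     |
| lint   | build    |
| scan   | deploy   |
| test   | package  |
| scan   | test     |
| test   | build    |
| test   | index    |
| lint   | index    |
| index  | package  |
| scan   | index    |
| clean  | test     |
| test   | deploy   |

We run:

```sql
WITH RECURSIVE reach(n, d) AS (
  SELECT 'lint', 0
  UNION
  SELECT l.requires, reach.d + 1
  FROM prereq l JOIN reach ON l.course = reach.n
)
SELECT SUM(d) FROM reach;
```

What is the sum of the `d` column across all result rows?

4

Base: (lint, d=0).
Iteration 1: edges from {lint} -> (build, d=1), (index, d=1).
Iteration 2: edges from {build,index} -> (package, d=2).
Iteration 3: no outgoing edges from {package}; recursion stops.
SUM(d) = 0 + 1 + 1 + 2 = 4.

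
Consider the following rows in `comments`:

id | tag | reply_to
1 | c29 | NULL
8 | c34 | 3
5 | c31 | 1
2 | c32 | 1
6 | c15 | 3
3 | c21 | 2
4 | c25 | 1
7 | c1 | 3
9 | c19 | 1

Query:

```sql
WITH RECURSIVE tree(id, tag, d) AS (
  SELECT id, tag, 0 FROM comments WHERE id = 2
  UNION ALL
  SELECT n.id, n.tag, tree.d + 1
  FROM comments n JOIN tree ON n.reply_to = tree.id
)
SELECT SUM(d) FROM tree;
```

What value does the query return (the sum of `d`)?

7

Base: id=2 (c32) at d 0.
Iteration 1: rows with reply_to in {2} -> c21 (id 3, d 1).
Iteration 2: rows with reply_to in {3} -> c15 (id 6, d 2), c1 (id 7, d 2), c34 (id 8, d 2).
Iteration 3: no rows with reply_to in {6,7,8}; recursion stops.
SUM(d) = 0 + 1 + 2 + 2 + 2 = 7.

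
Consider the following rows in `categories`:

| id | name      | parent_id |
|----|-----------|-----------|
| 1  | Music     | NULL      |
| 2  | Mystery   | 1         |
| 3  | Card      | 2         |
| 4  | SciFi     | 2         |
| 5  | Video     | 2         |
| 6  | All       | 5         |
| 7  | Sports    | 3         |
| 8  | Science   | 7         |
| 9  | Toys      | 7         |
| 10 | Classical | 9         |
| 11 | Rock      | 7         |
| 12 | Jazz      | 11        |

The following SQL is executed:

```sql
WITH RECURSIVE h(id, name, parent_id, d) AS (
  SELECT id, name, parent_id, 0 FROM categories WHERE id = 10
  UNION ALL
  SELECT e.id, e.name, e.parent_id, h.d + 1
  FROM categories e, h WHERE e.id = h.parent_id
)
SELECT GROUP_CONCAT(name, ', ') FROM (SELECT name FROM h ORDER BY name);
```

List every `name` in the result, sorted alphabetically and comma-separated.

Base: id=10 (Classical), parent_id=9, d 0.
Iteration 1: join on id=9 -> Toys (id 9, parent_id=7, d 1).
Iteration 2: join on id=7 -> Sports (id 7, parent_id=3, d 2).
Iteration 3: join on id=3 -> Card (id 3, parent_id=2, d 3).
Iteration 4: join on id=2 -> Mystery (id 2, parent_id=1, d 4).
Iteration 5: join on id=1 -> Music (id 1, parent_id=NULL, d 5).
Iteration 6: parent_id is NULL; no match; recursion stops.

Card, Classical, Music, Mystery, Sports, Toys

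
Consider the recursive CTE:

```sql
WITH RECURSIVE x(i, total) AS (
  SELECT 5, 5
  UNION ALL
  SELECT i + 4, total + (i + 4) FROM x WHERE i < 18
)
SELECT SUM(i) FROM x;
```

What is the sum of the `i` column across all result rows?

65

Base: i=5, total=5.
Iteration 1: 5 < 18 holds -> i = 5 + 4 = 9, total = 5 + 9 = 14.
Iteration 2: 9 < 18 holds -> i = 9 + 4 = 13, total = 14 + 13 = 27.
Iteration 3: 13 < 18 holds -> i = 13 + 4 = 17, total = 27 + 17 = 44.
Iteration 4: 17 < 18 holds -> i = 17 + 4 = 21, total = 44 + 21 = 65.
Iteration 5: 21 < 18 fails; recursion stops.
SUM(i) = 5 + 9 + 13 + 17 + 21 = 65.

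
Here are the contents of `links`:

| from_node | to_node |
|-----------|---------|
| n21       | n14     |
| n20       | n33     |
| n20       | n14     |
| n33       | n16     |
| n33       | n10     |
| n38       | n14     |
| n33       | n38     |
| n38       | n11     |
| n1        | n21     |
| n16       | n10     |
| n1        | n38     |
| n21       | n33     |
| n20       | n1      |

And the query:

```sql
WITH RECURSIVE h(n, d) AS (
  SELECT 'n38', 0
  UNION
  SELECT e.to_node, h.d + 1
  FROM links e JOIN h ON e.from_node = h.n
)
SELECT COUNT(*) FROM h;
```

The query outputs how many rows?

3

Base: (n38, d=0).
Iteration 1: edges from {n38} -> (n11, d=1), (n14, d=1).
Iteration 2: no outgoing edges from {n11,n14}; recursion stops.
Total rows emitted: 3.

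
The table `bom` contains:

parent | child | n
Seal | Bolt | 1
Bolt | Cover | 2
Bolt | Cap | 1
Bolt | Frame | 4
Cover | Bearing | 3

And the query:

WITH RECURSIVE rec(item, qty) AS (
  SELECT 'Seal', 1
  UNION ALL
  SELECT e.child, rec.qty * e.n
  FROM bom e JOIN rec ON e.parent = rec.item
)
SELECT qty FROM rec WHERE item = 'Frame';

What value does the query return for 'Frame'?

Base: (Seal, qty=1).
Iteration 1: components of {Seal} -> Bolt = 1*1 = 1.
Iteration 2: components of {Bolt} -> Cap = 1*1 = 1, Cover = 1*2 = 2, Frame = 1*4 = 4.
Iteration 3: components of {Cap,Cover,Frame} -> Bearing = 2*3 = 6.
Iteration 4: no further components; recursion stops.

4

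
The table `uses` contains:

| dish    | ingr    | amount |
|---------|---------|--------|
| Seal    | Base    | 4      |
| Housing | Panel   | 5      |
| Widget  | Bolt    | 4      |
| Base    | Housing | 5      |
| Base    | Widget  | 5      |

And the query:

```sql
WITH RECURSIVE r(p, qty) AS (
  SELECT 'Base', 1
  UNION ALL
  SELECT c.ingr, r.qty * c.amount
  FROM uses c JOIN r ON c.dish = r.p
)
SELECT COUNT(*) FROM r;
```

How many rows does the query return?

5

Base: (Base, qty=1).
Iteration 1: components of {Base} -> Housing = 1*5 = 5, Widget = 1*5 = 5.
Iteration 2: components of {Housing,Widget} -> Bolt = 5*4 = 20, Panel = 5*5 = 25.
Iteration 3: no further components; recursion stops.
Total rows emitted: 5.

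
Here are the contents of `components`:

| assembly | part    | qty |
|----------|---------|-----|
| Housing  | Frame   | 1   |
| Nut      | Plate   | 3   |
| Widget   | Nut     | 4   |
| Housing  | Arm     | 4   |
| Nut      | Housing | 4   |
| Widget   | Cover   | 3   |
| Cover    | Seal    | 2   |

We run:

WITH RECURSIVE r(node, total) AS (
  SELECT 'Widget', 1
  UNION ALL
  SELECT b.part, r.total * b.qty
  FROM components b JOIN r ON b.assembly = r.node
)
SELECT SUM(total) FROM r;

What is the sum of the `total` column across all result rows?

122

Base: (Widget, total=1).
Iteration 1: components of {Widget} -> Cover = 1*3 = 3, Nut = 1*4 = 4.
Iteration 2: components of {Cover,Nut} -> Housing = 4*4 = 16, Plate = 4*3 = 12, Seal = 3*2 = 6.
Iteration 3: components of {Housing,Plate,Seal} -> Arm = 16*4 = 64, Frame = 16*1 = 16.
Iteration 4: no further components; recursion stops.
SUM(total) = 1 + 3 + 4 + 6 + 12 + 16 + 16 + 64 = 122.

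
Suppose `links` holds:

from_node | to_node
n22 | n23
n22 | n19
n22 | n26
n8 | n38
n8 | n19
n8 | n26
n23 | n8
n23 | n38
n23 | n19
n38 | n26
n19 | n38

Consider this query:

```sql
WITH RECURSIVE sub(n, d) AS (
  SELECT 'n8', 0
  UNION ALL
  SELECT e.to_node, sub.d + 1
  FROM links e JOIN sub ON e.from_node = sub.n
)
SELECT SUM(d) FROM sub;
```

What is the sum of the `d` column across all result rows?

Base: (n8, d=0).
Iteration 1: edges from {n8} -> (n19, d=1), (n26, d=1), (n38, d=1).
Iteration 2: edges from {n19,n26,n38} -> (n26, d=2), (n38, d=2).
Iteration 3: edges from {n26,n38} -> (n26, d=3).
Iteration 4: no outgoing edges from {n26}; recursion stops.
SUM(d) = 0 + 1 + 1 + 1 + 2 + 2 + 3 = 10.

10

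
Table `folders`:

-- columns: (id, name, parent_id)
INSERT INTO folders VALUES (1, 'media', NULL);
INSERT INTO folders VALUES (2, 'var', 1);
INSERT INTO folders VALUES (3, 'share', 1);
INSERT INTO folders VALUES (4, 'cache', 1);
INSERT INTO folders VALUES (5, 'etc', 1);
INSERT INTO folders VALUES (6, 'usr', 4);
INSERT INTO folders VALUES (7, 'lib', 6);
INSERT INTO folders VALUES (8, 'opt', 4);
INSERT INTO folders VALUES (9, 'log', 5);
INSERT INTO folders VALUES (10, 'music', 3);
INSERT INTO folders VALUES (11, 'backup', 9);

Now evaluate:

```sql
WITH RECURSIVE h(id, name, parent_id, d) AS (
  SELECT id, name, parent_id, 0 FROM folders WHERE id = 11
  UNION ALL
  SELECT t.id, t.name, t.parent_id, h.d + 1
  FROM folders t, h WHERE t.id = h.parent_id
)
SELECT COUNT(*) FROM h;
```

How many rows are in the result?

4

Base: id=11 (backup), parent_id=9, d 0.
Iteration 1: join on id=9 -> log (id 9, parent_id=5, d 1).
Iteration 2: join on id=5 -> etc (id 5, parent_id=1, d 2).
Iteration 3: join on id=1 -> media (id 1, parent_id=NULL, d 3).
Iteration 4: parent_id is NULL; no match; recursion stops.
Total rows emitted: 4.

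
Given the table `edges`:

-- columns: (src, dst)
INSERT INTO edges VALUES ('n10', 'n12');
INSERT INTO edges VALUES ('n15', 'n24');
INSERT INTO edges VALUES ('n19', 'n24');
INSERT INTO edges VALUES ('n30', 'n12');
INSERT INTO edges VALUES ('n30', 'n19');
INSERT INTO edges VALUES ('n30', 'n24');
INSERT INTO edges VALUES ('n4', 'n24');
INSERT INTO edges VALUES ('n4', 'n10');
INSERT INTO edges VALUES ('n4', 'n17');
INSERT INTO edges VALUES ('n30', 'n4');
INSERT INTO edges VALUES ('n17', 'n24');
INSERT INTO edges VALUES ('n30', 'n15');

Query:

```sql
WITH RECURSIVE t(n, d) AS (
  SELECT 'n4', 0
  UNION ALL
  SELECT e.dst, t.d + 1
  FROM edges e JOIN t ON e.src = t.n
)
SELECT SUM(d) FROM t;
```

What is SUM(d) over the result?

7

Base: (n4, d=0).
Iteration 1: edges from {n4} -> (n10, d=1), (n17, d=1), (n24, d=1).
Iteration 2: edges from {n10,n17,n24} -> (n12, d=2), (n24, d=2).
Iteration 3: no outgoing edges from {n12,n24}; recursion stops.
SUM(d) = 0 + 1 + 1 + 1 + 2 + 2 = 7.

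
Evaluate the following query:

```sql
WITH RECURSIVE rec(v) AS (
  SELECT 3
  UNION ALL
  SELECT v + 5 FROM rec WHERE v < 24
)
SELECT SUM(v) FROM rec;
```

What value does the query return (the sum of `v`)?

93

Base: v=3.
Iteration 1: 3 < 24 holds -> v = 3 + 5 = 8.
Iteration 2: 8 < 24 holds -> v = 8 + 5 = 13.
Iteration 3: 13 < 24 holds -> v = 13 + 5 = 18.
Iteration 4: 18 < 24 holds -> v = 18 + 5 = 23.
Iteration 5: 23 < 24 holds -> v = 23 + 5 = 28.
Iteration 6: 28 < 24 fails; recursion stops.
SUM(v) = 3 + 8 + 13 + 18 + 23 + 28 = 93.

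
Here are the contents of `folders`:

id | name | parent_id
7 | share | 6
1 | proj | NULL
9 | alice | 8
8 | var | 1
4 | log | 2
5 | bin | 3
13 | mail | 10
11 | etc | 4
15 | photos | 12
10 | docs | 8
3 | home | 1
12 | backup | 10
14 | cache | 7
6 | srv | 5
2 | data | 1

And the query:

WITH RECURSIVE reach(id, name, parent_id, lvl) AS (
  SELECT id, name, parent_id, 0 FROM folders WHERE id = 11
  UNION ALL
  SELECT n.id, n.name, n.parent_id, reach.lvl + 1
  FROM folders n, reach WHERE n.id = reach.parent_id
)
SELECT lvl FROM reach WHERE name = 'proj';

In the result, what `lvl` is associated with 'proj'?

Base: id=11 (etc), parent_id=4, lvl 0.
Iteration 1: join on id=4 -> log (id 4, parent_id=2, lvl 1).
Iteration 2: join on id=2 -> data (id 2, parent_id=1, lvl 2).
Iteration 3: join on id=1 -> proj (id 1, parent_id=NULL, lvl 3).
Iteration 4: parent_id is NULL; no match; recursion stops.

3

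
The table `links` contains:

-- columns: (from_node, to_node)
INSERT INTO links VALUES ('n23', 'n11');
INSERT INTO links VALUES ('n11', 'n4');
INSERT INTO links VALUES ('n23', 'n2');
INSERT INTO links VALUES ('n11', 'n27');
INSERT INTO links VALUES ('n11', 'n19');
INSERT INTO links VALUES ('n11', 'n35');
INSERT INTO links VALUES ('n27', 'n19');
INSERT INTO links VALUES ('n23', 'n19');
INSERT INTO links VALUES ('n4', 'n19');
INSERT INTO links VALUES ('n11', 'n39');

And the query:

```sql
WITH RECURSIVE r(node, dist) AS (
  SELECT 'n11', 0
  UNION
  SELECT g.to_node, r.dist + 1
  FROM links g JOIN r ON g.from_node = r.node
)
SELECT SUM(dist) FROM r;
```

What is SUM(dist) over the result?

Base: (n11, dist=0).
Iteration 1: edges from {n11} -> (n19, dist=1), (n27, dist=1), (n35, dist=1), (n39, dist=1), (n4, dist=1).
Iteration 2: edges from {n19,n27,n35,n39,n4} -> (n19, dist=2). [UNION drops 1 duplicate row(s)]
Iteration 3: no outgoing edges from {n19}; recursion stops.
SUM(dist) = 0 + 1 + 1 + 1 + 1 + 1 + 2 = 7.

7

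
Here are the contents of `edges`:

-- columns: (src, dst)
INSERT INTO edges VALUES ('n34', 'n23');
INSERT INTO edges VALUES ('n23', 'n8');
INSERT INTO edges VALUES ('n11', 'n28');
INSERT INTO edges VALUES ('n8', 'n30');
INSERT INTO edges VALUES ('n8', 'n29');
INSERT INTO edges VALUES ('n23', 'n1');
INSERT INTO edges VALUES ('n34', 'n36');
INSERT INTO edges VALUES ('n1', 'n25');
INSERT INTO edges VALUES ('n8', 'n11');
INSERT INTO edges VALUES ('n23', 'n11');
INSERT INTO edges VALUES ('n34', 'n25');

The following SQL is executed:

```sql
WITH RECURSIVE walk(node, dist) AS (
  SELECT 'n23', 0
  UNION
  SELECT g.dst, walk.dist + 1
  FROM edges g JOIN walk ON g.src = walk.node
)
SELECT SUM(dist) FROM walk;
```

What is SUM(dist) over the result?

Base: (n23, dist=0).
Iteration 1: edges from {n23} -> (n1, dist=1), (n11, dist=1), (n8, dist=1).
Iteration 2: edges from {n1,n11,n8} -> (n11, dist=2), (n25, dist=2), (n28, dist=2), (n29, dist=2), (n30, dist=2).
Iteration 3: edges from {n11,n25,n28,n29,n30} -> (n28, dist=3).
Iteration 4: no outgoing edges from {n28}; recursion stops.
SUM(dist) = 0 + 1 + 1 + 1 + 2 + 2 + 2 + 2 + 2 + 3 = 16.

16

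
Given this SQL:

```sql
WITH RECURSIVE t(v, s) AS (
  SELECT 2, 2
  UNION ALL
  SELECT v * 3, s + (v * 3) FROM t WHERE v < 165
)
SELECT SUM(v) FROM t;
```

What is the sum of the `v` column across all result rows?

728

Base: v=2, s=2.
Iteration 1: 2 < 165 holds -> v = 2 * 3 = 6, s = 2 + 6 = 8.
Iteration 2: 6 < 165 holds -> v = 6 * 3 = 18, s = 8 + 18 = 26.
Iteration 3: 18 < 165 holds -> v = 18 * 3 = 54, s = 26 + 54 = 80.
Iteration 4: 54 < 165 holds -> v = 54 * 3 = 162, s = 80 + 162 = 242.
Iteration 5: 162 < 165 holds -> v = 162 * 3 = 486, s = 242 + 486 = 728.
Iteration 6: 486 < 165 fails; recursion stops.
SUM(v) = 2 + 6 + 18 + 54 + 162 + 486 = 728.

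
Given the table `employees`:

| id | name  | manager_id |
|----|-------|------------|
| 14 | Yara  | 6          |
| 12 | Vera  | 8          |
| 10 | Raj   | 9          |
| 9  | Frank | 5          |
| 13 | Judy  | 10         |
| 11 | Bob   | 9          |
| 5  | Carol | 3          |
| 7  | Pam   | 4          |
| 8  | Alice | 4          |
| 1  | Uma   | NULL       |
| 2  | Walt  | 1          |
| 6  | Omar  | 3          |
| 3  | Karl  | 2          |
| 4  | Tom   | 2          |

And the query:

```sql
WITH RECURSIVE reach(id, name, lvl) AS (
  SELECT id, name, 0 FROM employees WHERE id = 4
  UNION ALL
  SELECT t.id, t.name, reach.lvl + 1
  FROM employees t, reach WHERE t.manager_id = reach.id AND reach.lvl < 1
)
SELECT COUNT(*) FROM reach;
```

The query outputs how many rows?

Base: id=4 (Tom) at lvl 0.
Iteration 1: rows with manager_id in {4} -> Pam (id 7, lvl 1), Alice (id 8, lvl 1).
Iteration 2: lvl < 1 fails for all current rows; recursion stops.
Total rows emitted: 3.

3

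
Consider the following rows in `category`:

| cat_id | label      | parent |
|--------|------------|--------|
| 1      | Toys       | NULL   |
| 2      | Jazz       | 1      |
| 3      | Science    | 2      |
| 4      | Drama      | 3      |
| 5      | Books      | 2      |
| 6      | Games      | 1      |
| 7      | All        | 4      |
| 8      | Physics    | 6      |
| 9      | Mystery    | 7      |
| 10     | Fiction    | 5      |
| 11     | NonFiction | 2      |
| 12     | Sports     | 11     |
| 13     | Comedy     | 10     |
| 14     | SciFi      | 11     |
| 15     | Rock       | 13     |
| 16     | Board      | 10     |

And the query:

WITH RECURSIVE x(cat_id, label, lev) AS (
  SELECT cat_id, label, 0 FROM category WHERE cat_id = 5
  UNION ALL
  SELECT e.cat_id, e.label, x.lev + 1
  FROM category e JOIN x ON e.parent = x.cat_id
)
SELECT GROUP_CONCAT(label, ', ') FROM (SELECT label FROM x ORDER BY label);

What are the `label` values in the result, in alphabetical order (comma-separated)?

Board, Books, Comedy, Fiction, Rock

Base: cat_id=5 (Books) at lev 0.
Iteration 1: rows with parent in {5} -> Fiction (id 10, lev 1).
Iteration 2: rows with parent in {10} -> Comedy (id 13, lev 2), Board (id 16, lev 2).
Iteration 3: rows with parent in {13,16} -> Rock (id 15, lev 3).
Iteration 4: no rows with parent in {15}; recursion stops.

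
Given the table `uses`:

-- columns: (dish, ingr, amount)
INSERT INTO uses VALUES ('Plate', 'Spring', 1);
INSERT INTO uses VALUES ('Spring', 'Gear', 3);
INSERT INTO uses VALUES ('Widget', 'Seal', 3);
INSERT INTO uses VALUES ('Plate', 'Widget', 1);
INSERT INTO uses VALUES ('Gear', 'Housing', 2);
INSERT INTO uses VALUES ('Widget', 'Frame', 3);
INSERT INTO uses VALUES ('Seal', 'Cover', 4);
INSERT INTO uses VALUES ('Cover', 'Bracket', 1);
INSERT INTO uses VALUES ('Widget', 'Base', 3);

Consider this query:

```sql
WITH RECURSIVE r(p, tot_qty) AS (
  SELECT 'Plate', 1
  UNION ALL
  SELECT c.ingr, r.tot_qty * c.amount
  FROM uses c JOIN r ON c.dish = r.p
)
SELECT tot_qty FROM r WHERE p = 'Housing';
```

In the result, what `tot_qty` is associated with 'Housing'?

Base: (Plate, tot_qty=1).
Iteration 1: components of {Plate} -> Spring = 1*1 = 1, Widget = 1*1 = 1.
Iteration 2: components of {Spring,Widget} -> Base = 1*3 = 3, Frame = 1*3 = 3, Gear = 1*3 = 3, Seal = 1*3 = 3.
Iteration 3: components of {Base,Frame,Gear,Seal} -> Cover = 3*4 = 12, Housing = 3*2 = 6.
Iteration 4: components of {Cover,Housing} -> Bracket = 12*1 = 12.
Iteration 5: no further components; recursion stops.

6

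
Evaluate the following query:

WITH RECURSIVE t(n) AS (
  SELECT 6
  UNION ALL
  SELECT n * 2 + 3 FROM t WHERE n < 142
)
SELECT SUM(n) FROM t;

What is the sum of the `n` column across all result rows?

Base: n=6.
Iteration 1: 6 < 142 holds -> n = 6 * 2 + 3 = 15.
Iteration 2: 15 < 142 holds -> n = 15 * 2 + 3 = 33.
Iteration 3: 33 < 142 holds -> n = 33 * 2 + 3 = 69.
Iteration 4: 69 < 142 holds -> n = 69 * 2 + 3 = 141.
Iteration 5: 141 < 142 holds -> n = 141 * 2 + 3 = 285.
Iteration 6: 285 < 142 fails; recursion stops.
SUM(n) = 6 + 15 + 33 + 69 + 141 + 285 = 549.

549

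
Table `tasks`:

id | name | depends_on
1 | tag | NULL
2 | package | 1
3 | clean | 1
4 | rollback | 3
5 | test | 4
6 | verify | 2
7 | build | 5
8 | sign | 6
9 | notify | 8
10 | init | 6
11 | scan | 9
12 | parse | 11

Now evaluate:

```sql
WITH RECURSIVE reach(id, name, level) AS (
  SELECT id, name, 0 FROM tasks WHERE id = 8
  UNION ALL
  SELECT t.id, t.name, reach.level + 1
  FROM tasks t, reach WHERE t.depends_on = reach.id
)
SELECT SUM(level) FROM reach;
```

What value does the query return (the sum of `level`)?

6

Base: id=8 (sign) at level 0.
Iteration 1: rows with depends_on in {8} -> notify (id 9, level 1).
Iteration 2: rows with depends_on in {9} -> scan (id 11, level 2).
Iteration 3: rows with depends_on in {11} -> parse (id 12, level 3).
Iteration 4: no rows with depends_on in {12}; recursion stops.
SUM(level) = 0 + 1 + 2 + 3 = 6.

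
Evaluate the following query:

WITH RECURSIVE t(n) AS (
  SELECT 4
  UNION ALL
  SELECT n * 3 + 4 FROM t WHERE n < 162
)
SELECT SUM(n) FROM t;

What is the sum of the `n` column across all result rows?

716

Base: n=4.
Iteration 1: 4 < 162 holds -> n = 4 * 3 + 4 = 16.
Iteration 2: 16 < 162 holds -> n = 16 * 3 + 4 = 52.
Iteration 3: 52 < 162 holds -> n = 52 * 3 + 4 = 160.
Iteration 4: 160 < 162 holds -> n = 160 * 3 + 4 = 484.
Iteration 5: 484 < 162 fails; recursion stops.
SUM(n) = 4 + 16 + 52 + 160 + 484 = 716.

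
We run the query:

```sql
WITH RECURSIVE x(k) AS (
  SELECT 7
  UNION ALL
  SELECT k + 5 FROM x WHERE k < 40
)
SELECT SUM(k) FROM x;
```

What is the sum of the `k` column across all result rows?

Base: k=7.
Iteration 1: 7 < 40 holds -> k = 7 + 5 = 12.
Iteration 2: 12 < 40 holds -> k = 12 + 5 = 17.
Iteration 3: 17 < 40 holds -> k = 17 + 5 = 22.
Iteration 4: 22 < 40 holds -> k = 22 + 5 = 27.
Iteration 5: 27 < 40 holds -> k = 27 + 5 = 32.
Iteration 6: 32 < 40 holds -> k = 32 + 5 = 37.
Iteration 7: 37 < 40 holds -> k = 37 + 5 = 42.
Iteration 8: 42 < 40 fails; recursion stops.
SUM(k) = 7 + 12 + 17 + 22 + 27 + 32 + 37 + 42 = 196.

196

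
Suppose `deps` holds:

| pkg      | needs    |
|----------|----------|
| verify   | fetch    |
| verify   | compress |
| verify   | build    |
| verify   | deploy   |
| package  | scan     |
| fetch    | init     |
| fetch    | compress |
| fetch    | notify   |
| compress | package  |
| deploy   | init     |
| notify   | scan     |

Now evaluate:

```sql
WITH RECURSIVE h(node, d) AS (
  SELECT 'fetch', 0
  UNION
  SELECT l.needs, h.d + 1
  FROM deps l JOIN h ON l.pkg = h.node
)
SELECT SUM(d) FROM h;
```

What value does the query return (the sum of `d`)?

10

Base: (fetch, d=0).
Iteration 1: edges from {fetch} -> (compress, d=1), (init, d=1), (notify, d=1).
Iteration 2: edges from {compress,init,notify} -> (package, d=2), (scan, d=2).
Iteration 3: edges from {package,scan} -> (scan, d=3).
Iteration 4: no outgoing edges from {scan}; recursion stops.
SUM(d) = 0 + 1 + 1 + 1 + 2 + 2 + 3 = 10.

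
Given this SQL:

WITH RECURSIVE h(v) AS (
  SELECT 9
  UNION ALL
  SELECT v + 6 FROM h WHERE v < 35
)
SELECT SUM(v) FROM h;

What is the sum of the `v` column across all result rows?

144

Base: v=9.
Iteration 1: 9 < 35 holds -> v = 9 + 6 = 15.
Iteration 2: 15 < 35 holds -> v = 15 + 6 = 21.
Iteration 3: 21 < 35 holds -> v = 21 + 6 = 27.
Iteration 4: 27 < 35 holds -> v = 27 + 6 = 33.
Iteration 5: 33 < 35 holds -> v = 33 + 6 = 39.
Iteration 6: 39 < 35 fails; recursion stops.
SUM(v) = 9 + 15 + 21 + 27 + 33 + 39 = 144.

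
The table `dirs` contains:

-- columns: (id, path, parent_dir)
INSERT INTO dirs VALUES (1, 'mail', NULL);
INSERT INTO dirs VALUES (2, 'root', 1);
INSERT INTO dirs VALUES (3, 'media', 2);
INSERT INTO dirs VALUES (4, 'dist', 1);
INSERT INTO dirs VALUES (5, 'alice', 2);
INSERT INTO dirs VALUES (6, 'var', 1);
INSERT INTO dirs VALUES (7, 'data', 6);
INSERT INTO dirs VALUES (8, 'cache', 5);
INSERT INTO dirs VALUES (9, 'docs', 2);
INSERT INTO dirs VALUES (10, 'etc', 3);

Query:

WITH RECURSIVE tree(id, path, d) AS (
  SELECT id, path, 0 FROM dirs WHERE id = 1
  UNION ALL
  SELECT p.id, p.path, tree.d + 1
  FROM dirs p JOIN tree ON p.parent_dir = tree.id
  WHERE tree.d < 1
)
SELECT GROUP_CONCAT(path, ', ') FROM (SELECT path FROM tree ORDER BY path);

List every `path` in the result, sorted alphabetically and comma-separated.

Base: id=1 (mail) at d 0.
Iteration 1: rows with parent_dir in {1} -> root (id 2, d 1), dist (id 4, d 1), var (id 6, d 1).
Iteration 2: d < 1 fails for all current rows; recursion stops.

dist, mail, root, var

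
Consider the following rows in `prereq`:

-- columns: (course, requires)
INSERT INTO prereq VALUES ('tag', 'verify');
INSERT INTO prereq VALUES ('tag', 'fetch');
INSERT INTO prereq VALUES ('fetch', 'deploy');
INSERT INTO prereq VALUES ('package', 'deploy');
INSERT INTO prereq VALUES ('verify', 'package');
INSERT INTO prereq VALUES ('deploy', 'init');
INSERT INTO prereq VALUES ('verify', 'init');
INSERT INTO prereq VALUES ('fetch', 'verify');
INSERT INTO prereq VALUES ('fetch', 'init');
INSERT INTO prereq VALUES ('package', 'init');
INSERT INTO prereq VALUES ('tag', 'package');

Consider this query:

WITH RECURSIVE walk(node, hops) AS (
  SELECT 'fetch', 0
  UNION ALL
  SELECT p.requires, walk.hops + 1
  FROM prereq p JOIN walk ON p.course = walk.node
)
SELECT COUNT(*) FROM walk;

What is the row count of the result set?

10

Base: (fetch, hops=0).
Iteration 1: edges from {fetch} -> (deploy, hops=1), (init, hops=1), (verify, hops=1).
Iteration 2: edges from {deploy,init,verify} -> (init, hops=2) x2, (package, hops=2). [UNION ALL keeps all 3 new rows, including repeats]
Iteration 3: edges from {init,package} -> (deploy, hops=3), (init, hops=3).
Iteration 4: edges from {deploy,init} -> (init, hops=4).
Iteration 5: no outgoing edges from {init}; recursion stops.
Total rows emitted: 10.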